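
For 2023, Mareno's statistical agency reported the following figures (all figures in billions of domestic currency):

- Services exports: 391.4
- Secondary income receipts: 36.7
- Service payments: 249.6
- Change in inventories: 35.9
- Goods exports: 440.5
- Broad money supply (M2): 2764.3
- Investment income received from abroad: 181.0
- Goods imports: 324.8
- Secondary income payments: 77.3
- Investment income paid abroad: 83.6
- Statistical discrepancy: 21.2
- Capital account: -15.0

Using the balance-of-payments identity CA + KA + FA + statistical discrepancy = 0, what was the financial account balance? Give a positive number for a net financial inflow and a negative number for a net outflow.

Goods balance = 440.5 - 324.8 = 115.7
Services balance = 391.4 - 249.6 = 141.8
Trade balance (goods + services) = 115.7 + 141.8 = 257.5
Net primary income = 181.0 - 83.6 = 97.4
Net secondary income = 36.7 - 77.3 = -40.6
Current account = 257.5 + 97.4 + (-40.6) = 314.3
Financial account = -(314.3 + (-15.0) + 21.2) = -320.5

-320.5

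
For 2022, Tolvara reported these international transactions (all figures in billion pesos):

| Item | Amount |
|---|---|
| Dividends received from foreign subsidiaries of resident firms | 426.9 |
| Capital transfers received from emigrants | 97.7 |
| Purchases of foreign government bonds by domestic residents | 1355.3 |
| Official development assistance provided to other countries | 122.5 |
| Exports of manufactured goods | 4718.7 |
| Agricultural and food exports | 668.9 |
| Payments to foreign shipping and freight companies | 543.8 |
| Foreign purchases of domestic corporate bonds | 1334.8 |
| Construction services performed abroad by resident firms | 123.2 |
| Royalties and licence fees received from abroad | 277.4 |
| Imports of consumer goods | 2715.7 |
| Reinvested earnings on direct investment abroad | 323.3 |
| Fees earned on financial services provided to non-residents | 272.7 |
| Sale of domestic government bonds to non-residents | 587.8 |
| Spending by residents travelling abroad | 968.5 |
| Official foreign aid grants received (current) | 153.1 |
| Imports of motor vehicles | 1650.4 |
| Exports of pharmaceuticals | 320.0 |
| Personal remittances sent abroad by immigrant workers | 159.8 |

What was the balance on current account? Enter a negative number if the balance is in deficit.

Goods: 4718.7 - 2715.7 + 320.0 + 668.9 - 1650.4 = 1341.5
Services: 123.2 - 968.5 - 543.8 + 272.7 + 277.4 = -839.0
Primary income: 426.9 + 323.3 = 750.2
Secondary income: -122.5 + 153.1 - 159.8 = -129.2
Current account = 1341.5 + (-839.0) + 750.2 + (-129.2) = 1123.5
(Excluded from the current account — capital account: capital transfers received from emigrants 97.7; financial account: purchases of foreign government bonds by domestic residents 1355.3, foreign purchases of domestic corporate bonds 1334.8, sale of domestic government bonds to non-residents 587.8.)

1123.5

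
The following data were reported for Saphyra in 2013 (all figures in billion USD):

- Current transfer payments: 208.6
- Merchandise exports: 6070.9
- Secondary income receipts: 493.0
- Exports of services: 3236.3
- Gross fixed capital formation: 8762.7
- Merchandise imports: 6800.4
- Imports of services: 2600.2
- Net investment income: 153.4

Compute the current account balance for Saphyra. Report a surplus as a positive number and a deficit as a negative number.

344.4

Goods balance = 6070.9 - 6800.4 = -729.5
Services balance = 3236.3 - 2600.2 = 636.1
Trade balance (goods + services) = -729.5 + 636.1 = -93.4
Net primary income = 153.4
Net secondary income = 493.0 - 208.6 = 284.4
Current account = -93.4 + 153.4 + 284.4 = 344.4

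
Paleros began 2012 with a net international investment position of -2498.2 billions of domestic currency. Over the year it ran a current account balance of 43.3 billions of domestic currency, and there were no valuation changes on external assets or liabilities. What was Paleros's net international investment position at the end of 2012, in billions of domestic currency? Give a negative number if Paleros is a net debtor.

With no valuation effects, change in NIIP = current account = 43.3
End-of-year NIIP = -2498.2 + 43.3 = -2454.9

-2454.9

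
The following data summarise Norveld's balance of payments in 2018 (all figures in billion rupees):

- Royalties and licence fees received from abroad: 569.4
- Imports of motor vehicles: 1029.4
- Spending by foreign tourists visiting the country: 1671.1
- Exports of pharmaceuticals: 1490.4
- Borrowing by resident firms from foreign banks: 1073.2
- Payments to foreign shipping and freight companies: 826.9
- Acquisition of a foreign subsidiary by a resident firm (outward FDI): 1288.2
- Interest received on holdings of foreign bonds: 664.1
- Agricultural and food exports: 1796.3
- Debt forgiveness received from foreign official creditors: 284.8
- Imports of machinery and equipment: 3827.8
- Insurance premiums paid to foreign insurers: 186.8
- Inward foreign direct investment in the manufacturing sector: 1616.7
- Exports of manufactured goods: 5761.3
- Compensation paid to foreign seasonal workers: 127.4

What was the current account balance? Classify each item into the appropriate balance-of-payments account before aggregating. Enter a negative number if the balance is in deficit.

Goods: 5761.3 - 1029.4 - 3827.8 + 1490.4 + 1796.3 = 4190.8
Services: -186.8 + 569.4 + 1671.1 - 826.9 = 1226.8
Primary income: 664.1 - 127.4 = 536.7
Current account = 4190.8 + 1226.8 + 536.7 = 5954.3
(Excluded from the current account — financial account: borrowing by resident firms from foreign banks 1073.2, acquisition of a foreign subsidiary by a resident firm (outward FDI) 1288.2, inward foreign direct investment in the manufacturing sector 1616.7; capital account: debt forgiveness received from foreign official creditors 284.8.)

5954.3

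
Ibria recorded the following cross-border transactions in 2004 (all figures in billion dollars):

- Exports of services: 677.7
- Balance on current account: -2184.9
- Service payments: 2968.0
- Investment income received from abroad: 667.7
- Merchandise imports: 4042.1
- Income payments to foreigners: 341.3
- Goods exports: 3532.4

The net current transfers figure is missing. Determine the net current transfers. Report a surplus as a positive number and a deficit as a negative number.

288.7

Current account = goods balance + services balance + net primary income + net secondary income
Sum of the known components = -2473.6
Net current transfers = CA - (known components) = -2184.9 - (-2473.6) = 288.7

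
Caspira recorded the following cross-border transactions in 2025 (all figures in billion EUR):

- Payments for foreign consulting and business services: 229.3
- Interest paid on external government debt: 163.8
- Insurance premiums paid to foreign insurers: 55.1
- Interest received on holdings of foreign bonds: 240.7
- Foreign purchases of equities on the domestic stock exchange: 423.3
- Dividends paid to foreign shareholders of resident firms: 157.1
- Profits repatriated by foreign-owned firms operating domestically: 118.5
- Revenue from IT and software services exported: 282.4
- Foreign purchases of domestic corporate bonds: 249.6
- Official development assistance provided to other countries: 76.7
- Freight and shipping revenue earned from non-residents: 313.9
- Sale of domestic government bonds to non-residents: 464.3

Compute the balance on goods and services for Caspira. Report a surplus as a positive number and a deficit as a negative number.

311.9

Services: -55.1 + 282.4 - 229.3 + 313.9 = 311.9
Trade balance = 0.0 + 311.9 = 311.9
(Excluded from the trade balance — primary income: interest paid on external government debt 163.8, interest received on holdings of foreign bonds 240.7, dividends paid to foreign shareholders of resident firms 157.1, profits repatriated by foreign-owned firms operating domestically 118.5; financial account: foreign purchases of equities on the domestic stock exchange 423.3, foreign purchases of domestic corporate bonds 249.6, sale of domestic government bonds to non-residents 464.3; secondary income: official development assistance provided to other countries 76.7.)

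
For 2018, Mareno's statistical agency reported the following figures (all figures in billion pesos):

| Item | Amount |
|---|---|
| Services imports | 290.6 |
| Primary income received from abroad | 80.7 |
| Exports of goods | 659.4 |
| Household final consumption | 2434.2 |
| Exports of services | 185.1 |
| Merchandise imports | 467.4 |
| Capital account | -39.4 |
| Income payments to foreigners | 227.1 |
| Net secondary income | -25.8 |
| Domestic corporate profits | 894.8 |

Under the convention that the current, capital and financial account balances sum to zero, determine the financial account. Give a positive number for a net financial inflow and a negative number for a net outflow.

Goods balance = 659.4 - 467.4 = 192.0
Services balance = 185.1 - 290.6 = -105.5
Trade balance (goods + services) = 192.0 + (-105.5) = 86.5
Net primary income = 80.7 - 227.1 = -146.4
Net secondary income = -25.8
Current account = 86.5 + (-146.4) + (-25.8) = -85.7
Financial account = -(-85.7 + (-39.4)) = 125.1

125.1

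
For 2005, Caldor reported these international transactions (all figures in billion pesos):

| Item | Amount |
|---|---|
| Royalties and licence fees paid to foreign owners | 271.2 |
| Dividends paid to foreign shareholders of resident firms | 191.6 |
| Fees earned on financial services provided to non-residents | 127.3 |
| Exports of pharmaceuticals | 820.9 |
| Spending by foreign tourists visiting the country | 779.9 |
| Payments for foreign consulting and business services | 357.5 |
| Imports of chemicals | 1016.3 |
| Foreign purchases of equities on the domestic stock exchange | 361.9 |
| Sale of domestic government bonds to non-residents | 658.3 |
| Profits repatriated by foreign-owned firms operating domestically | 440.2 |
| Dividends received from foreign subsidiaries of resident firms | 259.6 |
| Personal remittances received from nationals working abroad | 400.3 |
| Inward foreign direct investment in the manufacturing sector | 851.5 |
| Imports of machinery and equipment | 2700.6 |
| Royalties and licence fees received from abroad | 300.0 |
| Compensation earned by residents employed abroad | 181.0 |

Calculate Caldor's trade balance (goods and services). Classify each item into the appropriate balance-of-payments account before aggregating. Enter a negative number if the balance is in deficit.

Goods: -1016.3 + 820.9 - 2700.6 = -2896.0
Services: 127.3 - 357.5 + 779.9 - 271.2 + 300.0 = 578.5
Trade balance = -2896.0 + 578.5 = -2317.5
(Excluded from the trade balance — primary income: dividends paid to foreign shareholders of resident firms 191.6, profits repatriated by foreign-owned firms operating domestically 440.2, dividends received from foreign subsidiaries of resident firms 259.6, compensation earned by residents employed abroad 181.0; financial account: foreign purchases of equities on the domestic stock exchange 361.9, sale of domestic government bonds to non-residents 658.3, inward foreign direct investment in the manufacturing sector 851.5; secondary income: personal remittances received from nationals working abroad 400.3.)

-2317.5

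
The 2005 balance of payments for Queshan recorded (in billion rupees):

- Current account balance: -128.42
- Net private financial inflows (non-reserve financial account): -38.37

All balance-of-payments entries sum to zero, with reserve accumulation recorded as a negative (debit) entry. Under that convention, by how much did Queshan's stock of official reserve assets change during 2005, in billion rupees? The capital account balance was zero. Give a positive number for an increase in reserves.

Official reserve transactions balance = -((-128.42) + (-38.37)) = 166.79
An accumulation of reserves is recorded as a debit (negative entry), so the change in the stock of reserves is the negative of that balance.
Change in official reserves = -(166.79) = -166.79

-166.79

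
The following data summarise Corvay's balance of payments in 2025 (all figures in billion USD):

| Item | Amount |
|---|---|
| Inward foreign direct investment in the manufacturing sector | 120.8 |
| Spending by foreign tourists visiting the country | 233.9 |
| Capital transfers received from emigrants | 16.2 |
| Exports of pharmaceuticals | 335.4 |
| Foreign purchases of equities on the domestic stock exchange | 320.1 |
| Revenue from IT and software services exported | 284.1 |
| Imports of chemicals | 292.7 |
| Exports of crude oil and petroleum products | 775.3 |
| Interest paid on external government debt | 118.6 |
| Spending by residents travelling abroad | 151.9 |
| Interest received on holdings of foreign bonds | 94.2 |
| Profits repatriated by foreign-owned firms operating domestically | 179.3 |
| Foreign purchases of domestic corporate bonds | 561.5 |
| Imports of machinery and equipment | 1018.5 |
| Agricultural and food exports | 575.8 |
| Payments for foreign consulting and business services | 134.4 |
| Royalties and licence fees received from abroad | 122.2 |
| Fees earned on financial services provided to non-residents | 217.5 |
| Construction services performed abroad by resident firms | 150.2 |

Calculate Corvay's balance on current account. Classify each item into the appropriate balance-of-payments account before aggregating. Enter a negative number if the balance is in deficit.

893.2

Goods: 575.8 + 335.4 - 292.7 + 775.3 - 1018.5 = 375.3
Services: 284.1 + 150.2 - 134.4 + 217.5 - 151.9 + 122.2 + 233.9 = 721.6
Primary income: -118.6 + 94.2 - 179.3 = -203.7
Current account = 375.3 + 721.6 + (-203.7) = 893.2
(Excluded from the current account — financial account: inward foreign direct investment in the manufacturing sector 120.8, foreign purchases of equities on the domestic stock exchange 320.1, foreign purchases of domestic corporate bonds 561.5; capital account: capital transfers received from emigrants 16.2.)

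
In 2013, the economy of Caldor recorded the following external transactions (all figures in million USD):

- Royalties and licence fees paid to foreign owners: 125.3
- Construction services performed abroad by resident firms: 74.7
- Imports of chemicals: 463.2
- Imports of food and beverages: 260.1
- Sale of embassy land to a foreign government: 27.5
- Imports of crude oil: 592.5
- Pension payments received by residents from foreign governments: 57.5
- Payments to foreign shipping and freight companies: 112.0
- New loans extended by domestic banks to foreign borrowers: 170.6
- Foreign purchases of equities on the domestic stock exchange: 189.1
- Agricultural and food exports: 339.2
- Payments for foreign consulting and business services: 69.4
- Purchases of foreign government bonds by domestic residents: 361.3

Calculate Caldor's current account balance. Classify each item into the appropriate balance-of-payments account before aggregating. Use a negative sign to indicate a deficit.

-1151.1

Goods: -463.2 + 339.2 - 592.5 - 260.1 = -976.6
Services: 74.7 - 125.3 - 69.4 - 112.0 = -232.0
Secondary income: 57.5
Current account = (-976.6) + (-232.0) + 57.5 = -1151.1
(Excluded from the current account — capital account: sale of embassy land to a foreign government 27.5; financial account: new loans extended by domestic banks to foreign borrowers 170.6, foreign purchases of equities on the domestic stock exchange 189.1, purchases of foreign government bonds by domestic residents 361.3.)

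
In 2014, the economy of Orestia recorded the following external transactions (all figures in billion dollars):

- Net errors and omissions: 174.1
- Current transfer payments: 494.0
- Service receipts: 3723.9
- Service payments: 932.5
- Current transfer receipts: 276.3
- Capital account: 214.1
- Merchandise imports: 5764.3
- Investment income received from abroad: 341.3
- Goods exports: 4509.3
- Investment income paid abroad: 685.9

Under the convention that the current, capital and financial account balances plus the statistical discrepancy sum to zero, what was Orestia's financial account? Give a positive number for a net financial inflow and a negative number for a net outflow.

Goods balance = 4509.3 - 5764.3 = -1255.0
Services balance = 3723.9 - 932.5 = 2791.4
Trade balance (goods + services) = -1255.0 + 2791.4 = 1536.4
Net primary income = 341.3 - 685.9 = -344.6
Net secondary income = 276.3 - 494.0 = -217.7
Current account = 1536.4 + (-344.6) + (-217.7) = 974.1
Financial account = -(974.1 + 214.1 + 174.1) = -1362.3

-1362.3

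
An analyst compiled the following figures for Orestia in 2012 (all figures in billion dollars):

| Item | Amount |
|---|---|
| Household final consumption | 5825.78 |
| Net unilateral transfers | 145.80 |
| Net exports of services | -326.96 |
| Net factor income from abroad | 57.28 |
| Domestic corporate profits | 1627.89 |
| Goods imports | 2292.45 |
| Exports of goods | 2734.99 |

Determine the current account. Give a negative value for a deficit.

318.66

Goods balance = 2734.99 - 2292.45 = 442.54
Services balance = -326.96
Trade balance (goods + services) = 442.54 + (-326.96) = 115.58
Net primary income = 57.28
Net secondary income = 145.80
Current account = 115.58 + 57.28 + 145.80 = 318.66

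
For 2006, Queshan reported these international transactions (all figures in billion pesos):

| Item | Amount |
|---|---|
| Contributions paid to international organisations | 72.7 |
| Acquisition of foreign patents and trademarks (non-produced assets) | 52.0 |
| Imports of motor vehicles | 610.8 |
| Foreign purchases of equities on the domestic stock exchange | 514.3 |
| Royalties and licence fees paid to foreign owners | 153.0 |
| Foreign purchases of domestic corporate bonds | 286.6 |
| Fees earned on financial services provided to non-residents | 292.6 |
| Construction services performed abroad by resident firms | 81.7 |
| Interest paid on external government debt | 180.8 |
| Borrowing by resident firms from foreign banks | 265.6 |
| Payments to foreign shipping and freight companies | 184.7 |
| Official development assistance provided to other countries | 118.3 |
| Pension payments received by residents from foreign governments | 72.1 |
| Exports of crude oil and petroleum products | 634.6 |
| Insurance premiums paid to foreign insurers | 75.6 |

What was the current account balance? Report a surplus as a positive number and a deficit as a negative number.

Goods: -610.8 + 634.6 = 23.8
Services: 292.6 - 75.6 - 184.7 + 81.7 - 153.0 = -39.0
Primary income: -180.8
Secondary income: -72.7 - 118.3 + 72.1 = -118.9
Current account = 23.8 + (-39.0) + (-180.8) + (-118.9) = -314.9
(Excluded from the current account — capital account: acquisition of foreign patents and trademarks (non-produced assets) 52.0; financial account: foreign purchases of equities on the domestic stock exchange 514.3, foreign purchases of domestic corporate bonds 286.6, borrowing by resident firms from foreign banks 265.6.)

-314.9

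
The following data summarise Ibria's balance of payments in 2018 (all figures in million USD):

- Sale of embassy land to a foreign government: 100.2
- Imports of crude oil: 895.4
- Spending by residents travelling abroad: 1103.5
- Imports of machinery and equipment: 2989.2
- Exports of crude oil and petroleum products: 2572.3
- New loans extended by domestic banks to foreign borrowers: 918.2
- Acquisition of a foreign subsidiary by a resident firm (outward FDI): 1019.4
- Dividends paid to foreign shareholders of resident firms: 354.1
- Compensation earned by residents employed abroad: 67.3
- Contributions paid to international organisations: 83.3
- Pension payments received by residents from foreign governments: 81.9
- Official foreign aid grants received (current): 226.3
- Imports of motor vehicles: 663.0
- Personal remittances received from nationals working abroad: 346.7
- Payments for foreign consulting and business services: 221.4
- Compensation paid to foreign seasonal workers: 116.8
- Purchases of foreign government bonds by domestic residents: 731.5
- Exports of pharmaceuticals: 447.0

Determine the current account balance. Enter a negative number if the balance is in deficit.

-2685.2

Goods: -2989.2 + 2572.3 - 663.0 - 895.4 + 447.0 = -1528.3
Services: -221.4 - 1103.5 = -1324.9
Primary income: -116.8 - 354.1 + 67.3 = -403.6
Secondary income: -83.3 + 226.3 + 346.7 + 81.9 = 571.6
Current account = (-1528.3) + (-1324.9) + (-403.6) + 571.6 = -2685.2
(Excluded from the current account — capital account: sale of embassy land to a foreign government 100.2; financial account: new loans extended by domestic banks to foreign borrowers 918.2, acquisition of a foreign subsidiary by a resident firm (outward FDI) 1019.4, purchases of foreign government bonds by domestic residents 731.5.)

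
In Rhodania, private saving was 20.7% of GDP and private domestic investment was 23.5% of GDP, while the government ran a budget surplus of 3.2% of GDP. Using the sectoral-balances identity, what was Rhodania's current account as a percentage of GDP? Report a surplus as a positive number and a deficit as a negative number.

By the sectoral-balances identity, CA = (S_private - I) + (T - G).
Private balance = 20.7 - 23.5 = -2.8
Government balance (T - G) = 3.2
CA = -2.8 + 3.2 = 0.4

0.4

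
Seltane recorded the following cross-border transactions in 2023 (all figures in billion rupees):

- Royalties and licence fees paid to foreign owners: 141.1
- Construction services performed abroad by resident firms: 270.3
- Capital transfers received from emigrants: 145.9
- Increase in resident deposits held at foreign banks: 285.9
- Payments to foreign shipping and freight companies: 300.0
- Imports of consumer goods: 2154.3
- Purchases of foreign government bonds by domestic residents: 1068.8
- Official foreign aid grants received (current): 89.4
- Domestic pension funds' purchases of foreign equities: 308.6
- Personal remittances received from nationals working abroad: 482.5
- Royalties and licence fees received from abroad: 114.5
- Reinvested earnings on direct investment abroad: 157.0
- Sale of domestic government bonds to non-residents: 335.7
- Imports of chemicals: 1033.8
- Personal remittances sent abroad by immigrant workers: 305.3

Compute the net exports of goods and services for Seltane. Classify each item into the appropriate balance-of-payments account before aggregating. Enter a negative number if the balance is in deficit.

Goods: -1033.8 - 2154.3 = -3188.1
Services: -141.1 - 300.0 + 114.5 + 270.3 = -56.3
Trade balance = -3188.1 + (-56.3) = -3244.4
(Excluded from the trade balance — capital account: capital transfers received from emigrants 145.9; financial account: increase in resident deposits held at foreign banks 285.9, purchases of foreign government bonds by domestic residents 1068.8, domestic pension funds' purchases of foreign equities 308.6, sale of domestic government bonds to non-residents 335.7; secondary income: official foreign aid grants received (current) 89.4, personal remittances received from nationals working abroad 482.5, personal remittances sent abroad by immigrant workers 305.3; primary income: reinvested earnings on direct investment abroad 157.0.)

-3244.4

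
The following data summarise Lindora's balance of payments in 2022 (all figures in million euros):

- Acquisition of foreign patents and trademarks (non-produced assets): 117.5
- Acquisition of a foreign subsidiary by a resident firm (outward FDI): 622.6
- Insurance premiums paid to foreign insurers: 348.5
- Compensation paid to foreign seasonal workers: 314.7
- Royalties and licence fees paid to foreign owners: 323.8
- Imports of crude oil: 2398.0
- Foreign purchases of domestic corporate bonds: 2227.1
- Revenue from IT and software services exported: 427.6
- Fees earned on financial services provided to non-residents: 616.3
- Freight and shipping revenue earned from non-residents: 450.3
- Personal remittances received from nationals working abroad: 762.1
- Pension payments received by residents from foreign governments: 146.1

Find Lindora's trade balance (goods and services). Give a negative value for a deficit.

Goods: -2398.0
Services: 616.3 - 348.5 + 450.3 + 427.6 - 323.8 = 821.9
Trade balance = -2398.0 + 821.9 = -1576.1
(Excluded from the trade balance — capital account: acquisition of foreign patents and trademarks (non-produced assets) 117.5; financial account: acquisition of a foreign subsidiary by a resident firm (outward FDI) 622.6, foreign purchases of domestic corporate bonds 2227.1; primary income: compensation paid to foreign seasonal workers 314.7; secondary income: personal remittances received from nationals working abroad 762.1, pension payments received by residents from foreign governments 146.1.)

-1576.1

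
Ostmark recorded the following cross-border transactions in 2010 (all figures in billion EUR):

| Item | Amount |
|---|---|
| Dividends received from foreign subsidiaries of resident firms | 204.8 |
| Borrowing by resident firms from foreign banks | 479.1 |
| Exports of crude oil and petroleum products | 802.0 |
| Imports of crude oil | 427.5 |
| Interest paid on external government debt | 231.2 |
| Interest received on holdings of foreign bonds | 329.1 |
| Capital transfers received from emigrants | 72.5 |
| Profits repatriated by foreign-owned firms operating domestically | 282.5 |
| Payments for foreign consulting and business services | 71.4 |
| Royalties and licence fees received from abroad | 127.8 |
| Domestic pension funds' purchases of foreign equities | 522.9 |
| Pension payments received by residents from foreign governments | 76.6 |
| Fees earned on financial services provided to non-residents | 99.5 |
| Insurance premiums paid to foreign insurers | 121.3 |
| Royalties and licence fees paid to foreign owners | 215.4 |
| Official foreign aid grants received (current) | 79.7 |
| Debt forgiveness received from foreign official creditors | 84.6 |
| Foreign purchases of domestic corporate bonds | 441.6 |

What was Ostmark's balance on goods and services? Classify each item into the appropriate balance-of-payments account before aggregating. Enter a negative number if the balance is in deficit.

Goods: -427.5 + 802.0 = 374.5
Services: -121.3 - 71.4 + 99.5 + 127.8 - 215.4 = -180.8
Trade balance = 374.5 + (-180.8) = 193.7
(Excluded from the trade balance — primary income: dividends received from foreign subsidiaries of resident firms 204.8, interest paid on external government debt 231.2, interest received on holdings of foreign bonds 329.1, profits repatriated by foreign-owned firms operating domestically 282.5; financial account: borrowing by resident firms from foreign banks 479.1, domestic pension funds' purchases of foreign equities 522.9, foreign purchases of domestic corporate bonds 441.6; capital account: capital transfers received from emigrants 72.5, debt forgiveness received from foreign official creditors 84.6; secondary income: pension payments received by residents from foreign governments 76.6, official foreign aid grants received (current) 79.7.)

193.7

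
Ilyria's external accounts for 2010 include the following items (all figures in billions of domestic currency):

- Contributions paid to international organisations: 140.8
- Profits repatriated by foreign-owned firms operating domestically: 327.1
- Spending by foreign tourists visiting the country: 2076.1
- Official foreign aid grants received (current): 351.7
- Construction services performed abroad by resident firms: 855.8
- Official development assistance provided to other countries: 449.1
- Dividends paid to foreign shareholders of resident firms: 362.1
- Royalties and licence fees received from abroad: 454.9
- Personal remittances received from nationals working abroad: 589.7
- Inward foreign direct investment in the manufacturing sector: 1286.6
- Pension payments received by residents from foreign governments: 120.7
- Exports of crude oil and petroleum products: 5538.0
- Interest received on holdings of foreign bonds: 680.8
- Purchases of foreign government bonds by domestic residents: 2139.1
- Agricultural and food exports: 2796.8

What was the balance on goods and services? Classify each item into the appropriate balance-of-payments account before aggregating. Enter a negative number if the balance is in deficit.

Goods: 5538.0 + 2796.8 = 8334.8
Services: 2076.1 + 454.9 + 855.8 = 3386.8
Trade balance = 8334.8 + 3386.8 = 11721.6
(Excluded from the trade balance — secondary income: contributions paid to international organisations 140.8, official foreign aid grants received (current) 351.7, official development assistance provided to other countries 449.1, personal remittances received from nationals working abroad 589.7, pension payments received by residents from foreign governments 120.7; primary income: profits repatriated by foreign-owned firms operating domestically 327.1, dividends paid to foreign shareholders of resident firms 362.1, interest received on holdings of foreign bonds 680.8; financial account: inward foreign direct investment in the manufacturing sector 1286.6, purchases of foreign government bonds by domestic residents 2139.1.)

11721.6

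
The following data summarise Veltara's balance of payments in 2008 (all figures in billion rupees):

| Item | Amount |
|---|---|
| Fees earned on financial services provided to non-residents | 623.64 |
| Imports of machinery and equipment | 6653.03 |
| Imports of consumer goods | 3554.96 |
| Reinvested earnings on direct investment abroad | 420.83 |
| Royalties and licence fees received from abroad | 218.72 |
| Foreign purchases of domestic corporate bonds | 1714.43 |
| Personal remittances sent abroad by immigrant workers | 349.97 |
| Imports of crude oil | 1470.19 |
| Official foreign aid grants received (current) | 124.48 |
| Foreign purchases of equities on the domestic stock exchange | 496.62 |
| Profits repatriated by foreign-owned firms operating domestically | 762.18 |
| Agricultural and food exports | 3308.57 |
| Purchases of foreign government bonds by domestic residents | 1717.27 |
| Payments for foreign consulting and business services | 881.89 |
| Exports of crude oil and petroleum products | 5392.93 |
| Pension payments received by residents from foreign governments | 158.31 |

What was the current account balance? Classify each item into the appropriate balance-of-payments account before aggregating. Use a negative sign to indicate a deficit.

Goods: 5392.93 - 6653.03 - 3554.96 - 1470.19 + 3308.57 = -2976.68
Services: 623.64 + 218.72 - 881.89 = -39.53
Primary income: -762.18 + 420.83 = -341.35
Secondary income: 124.48 - 349.97 + 158.31 = -67.18
Current account = (-2976.68) + (-39.53) + (-341.35) + (-67.18) = -3424.74
(Excluded from the current account — financial account: foreign purchases of domestic corporate bonds 1714.43, foreign purchases of equities on the domestic stock exchange 496.62, purchases of foreign government bonds by domestic residents 1717.27.)

-3424.74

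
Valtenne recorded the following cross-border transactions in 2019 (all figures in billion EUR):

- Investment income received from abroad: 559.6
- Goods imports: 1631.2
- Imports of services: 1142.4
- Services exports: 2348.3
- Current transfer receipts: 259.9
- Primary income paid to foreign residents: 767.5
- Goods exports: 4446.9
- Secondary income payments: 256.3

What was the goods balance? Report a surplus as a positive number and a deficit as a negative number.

2815.7

Goods balance = 4446.9 - 1631.2 = 2815.7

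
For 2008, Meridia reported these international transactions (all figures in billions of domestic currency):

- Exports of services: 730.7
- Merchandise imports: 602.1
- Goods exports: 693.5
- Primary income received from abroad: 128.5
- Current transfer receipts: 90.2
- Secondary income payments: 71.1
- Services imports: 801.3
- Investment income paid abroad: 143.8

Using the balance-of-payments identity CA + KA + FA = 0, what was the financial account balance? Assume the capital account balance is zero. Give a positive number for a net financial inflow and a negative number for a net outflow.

Goods balance = 693.5 - 602.1 = 91.4
Services balance = 730.7 - 801.3 = -70.6
Trade balance (goods + services) = 91.4 + (-70.6) = 20.8
Net primary income = 128.5 - 143.8 = -15.3
Net secondary income = 90.2 - 71.1 = 19.1
Current account = 20.8 + (-15.3) + 19.1 = 24.6
Financial account = -(24.6) = -24.6

-24.6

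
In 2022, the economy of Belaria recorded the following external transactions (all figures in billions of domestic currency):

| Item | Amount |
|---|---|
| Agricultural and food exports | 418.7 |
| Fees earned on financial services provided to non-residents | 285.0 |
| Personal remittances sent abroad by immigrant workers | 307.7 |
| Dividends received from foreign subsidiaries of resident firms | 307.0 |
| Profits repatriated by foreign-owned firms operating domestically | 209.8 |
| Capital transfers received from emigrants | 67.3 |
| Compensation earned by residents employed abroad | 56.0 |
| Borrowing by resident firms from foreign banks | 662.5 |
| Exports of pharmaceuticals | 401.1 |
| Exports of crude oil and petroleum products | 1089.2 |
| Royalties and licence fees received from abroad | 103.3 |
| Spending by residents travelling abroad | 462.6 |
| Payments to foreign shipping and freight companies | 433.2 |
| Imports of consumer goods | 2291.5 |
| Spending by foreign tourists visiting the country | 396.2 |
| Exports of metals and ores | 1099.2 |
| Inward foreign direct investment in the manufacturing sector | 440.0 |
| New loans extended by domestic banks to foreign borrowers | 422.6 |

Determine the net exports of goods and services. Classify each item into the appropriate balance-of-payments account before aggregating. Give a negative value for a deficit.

605.4

Goods: -2291.5 + 418.7 + 1099.2 + 401.1 + 1089.2 = 716.7
Services: 103.3 - 433.2 + 396.2 - 462.6 + 285.0 = -111.3
Trade balance = 716.7 + (-111.3) = 605.4
(Excluded from the trade balance — secondary income: personal remittances sent abroad by immigrant workers 307.7; primary income: dividends received from foreign subsidiaries of resident firms 307.0, profits repatriated by foreign-owned firms operating domestically 209.8, compensation earned by residents employed abroad 56.0; capital account: capital transfers received from emigrants 67.3; financial account: borrowing by resident firms from foreign banks 662.5, inward foreign direct investment in the manufacturing sector 440.0, new loans extended by domestic banks to foreign borrowers 422.6.)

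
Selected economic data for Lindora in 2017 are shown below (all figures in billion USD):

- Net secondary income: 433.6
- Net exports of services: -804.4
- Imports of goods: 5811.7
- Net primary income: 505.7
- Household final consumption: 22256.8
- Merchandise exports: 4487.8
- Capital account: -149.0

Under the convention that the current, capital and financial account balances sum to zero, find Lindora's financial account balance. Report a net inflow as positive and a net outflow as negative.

Goods balance = 4487.8 - 5811.7 = -1323.9
Services balance = -804.4
Trade balance (goods + services) = -1323.9 + (-804.4) = -2128.3
Net primary income = 505.7
Net secondary income = 433.6
Current account = -2128.3 + 505.7 + 433.6 = -1189.0
Financial account = -(-1189.0 + (-149.0)) = 1338.0

1338.0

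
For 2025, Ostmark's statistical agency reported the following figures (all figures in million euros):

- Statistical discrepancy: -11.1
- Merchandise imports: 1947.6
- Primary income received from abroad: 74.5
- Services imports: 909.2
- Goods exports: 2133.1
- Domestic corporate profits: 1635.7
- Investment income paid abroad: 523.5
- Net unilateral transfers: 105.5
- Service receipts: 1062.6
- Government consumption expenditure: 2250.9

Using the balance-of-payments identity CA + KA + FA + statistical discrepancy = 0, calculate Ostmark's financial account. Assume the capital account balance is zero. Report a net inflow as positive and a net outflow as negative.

15.7

Goods balance = 2133.1 - 1947.6 = 185.5
Services balance = 1062.6 - 909.2 = 153.4
Trade balance (goods + services) = 185.5 + 153.4 = 338.9
Net primary income = 74.5 - 523.5 = -449.0
Net secondary income = 105.5
Current account = 338.9 + (-449.0) + 105.5 = -4.6
Financial account = -(-4.6 + (-11.1)) = 15.7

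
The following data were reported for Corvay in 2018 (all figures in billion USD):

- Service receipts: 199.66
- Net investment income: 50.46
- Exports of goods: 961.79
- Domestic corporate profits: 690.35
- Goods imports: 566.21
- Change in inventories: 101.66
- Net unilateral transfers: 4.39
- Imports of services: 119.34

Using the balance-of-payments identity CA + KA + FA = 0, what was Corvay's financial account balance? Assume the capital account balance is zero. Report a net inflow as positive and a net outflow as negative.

Goods balance = 961.79 - 566.21 = 395.58
Services balance = 199.66 - 119.34 = 80.32
Trade balance (goods + services) = 395.58 + 80.32 = 475.90
Net primary income = 50.46
Net secondary income = 4.39
Current account = 475.90 + 50.46 + 4.39 = 530.75
Financial account = -(530.75) = -530.75

-530.75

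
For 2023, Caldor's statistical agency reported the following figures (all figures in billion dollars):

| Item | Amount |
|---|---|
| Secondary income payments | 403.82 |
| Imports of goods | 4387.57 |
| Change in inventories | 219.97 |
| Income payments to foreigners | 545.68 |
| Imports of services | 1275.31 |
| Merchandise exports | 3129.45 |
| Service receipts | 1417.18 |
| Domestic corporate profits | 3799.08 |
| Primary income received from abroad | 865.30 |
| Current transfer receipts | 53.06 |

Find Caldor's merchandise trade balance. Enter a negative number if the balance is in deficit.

-1258.12

Goods balance = 3129.45 - 4387.57 = -1258.12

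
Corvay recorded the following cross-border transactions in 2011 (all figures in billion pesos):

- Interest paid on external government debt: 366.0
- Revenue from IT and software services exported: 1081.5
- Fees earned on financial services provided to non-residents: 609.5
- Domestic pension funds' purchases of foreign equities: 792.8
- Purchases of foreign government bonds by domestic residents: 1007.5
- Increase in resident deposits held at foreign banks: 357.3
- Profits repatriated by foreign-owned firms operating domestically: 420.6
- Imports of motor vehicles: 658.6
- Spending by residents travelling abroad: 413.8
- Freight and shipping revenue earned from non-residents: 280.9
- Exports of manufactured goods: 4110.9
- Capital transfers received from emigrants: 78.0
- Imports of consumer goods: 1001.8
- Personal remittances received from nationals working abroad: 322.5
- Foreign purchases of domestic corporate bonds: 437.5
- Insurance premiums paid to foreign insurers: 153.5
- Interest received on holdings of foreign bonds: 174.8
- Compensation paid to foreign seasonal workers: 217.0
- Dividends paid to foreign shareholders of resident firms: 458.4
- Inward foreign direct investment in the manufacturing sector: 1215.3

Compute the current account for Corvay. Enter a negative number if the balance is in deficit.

2890.4

Goods: -1001.8 - 658.6 + 4110.9 = 2450.5
Services: -153.5 - 413.8 + 1081.5 + 609.5 + 280.9 = 1404.6
Primary income: -420.6 + 174.8 - 217.0 - 366.0 - 458.4 = -1287.2
Secondary income: 322.5
Current account = 2450.5 + 1404.6 + (-1287.2) + 322.5 = 2890.4
(Excluded from the current account — financial account: domestic pension funds' purchases of foreign equities 792.8, purchases of foreign government bonds by domestic residents 1007.5, increase in resident deposits held at foreign banks 357.3, foreign purchases of domestic corporate bonds 437.5, inward foreign direct investment in the manufacturing sector 1215.3; capital account: capital transfers received from emigrants 78.0.)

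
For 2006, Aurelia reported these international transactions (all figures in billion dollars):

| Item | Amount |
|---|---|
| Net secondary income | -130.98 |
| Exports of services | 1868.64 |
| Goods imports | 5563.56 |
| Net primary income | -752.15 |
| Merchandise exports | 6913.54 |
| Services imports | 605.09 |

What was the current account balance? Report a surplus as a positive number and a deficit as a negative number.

1730.40

Goods balance = 6913.54 - 5563.56 = 1349.98
Services balance = 1868.64 - 605.09 = 1263.55
Trade balance (goods + services) = 1349.98 + 1263.55 = 2613.53
Net primary income = -752.15
Net secondary income = -130.98
Current account = 2613.53 + (-752.15) + (-130.98) = 1730.40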